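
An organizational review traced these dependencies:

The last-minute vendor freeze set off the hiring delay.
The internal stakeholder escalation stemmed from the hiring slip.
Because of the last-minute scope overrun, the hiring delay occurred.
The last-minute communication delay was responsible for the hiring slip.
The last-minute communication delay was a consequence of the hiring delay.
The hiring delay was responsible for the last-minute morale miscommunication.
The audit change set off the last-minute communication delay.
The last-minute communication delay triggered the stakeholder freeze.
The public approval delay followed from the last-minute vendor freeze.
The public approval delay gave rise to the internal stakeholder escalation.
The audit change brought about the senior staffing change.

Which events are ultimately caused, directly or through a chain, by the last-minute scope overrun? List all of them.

the hiring delay, the hiring slip, the internal stakeholder escalation, the last-minute communication delay, the last-minute morale miscommunication, the stakeholder freeze

Direct effects: the hiring delay.
2 steps out: the last-minute communication delay, the last-minute morale miscommunication.
3 steps out: the hiring slip, the stakeholder freeze.
4 steps out: the internal stakeholder escalation.
Not reachable from it: the audit change, the last-minute vendor freeze, the senior staffing change, the public approval delay.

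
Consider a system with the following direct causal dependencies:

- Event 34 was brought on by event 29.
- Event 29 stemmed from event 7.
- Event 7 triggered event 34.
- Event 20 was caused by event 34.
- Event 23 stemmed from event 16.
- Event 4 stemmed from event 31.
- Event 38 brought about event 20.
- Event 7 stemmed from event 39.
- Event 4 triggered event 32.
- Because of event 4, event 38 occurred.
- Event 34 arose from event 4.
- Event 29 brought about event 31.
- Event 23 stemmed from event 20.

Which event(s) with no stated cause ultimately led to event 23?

Tracing upstream from event 23: event 23 ← event 20 ← event 34 ← event 7 ← event 39.
A separate upstream branch: event 23 ← event 16.
Each of those chain origins has no stated cause.

event 16, event 39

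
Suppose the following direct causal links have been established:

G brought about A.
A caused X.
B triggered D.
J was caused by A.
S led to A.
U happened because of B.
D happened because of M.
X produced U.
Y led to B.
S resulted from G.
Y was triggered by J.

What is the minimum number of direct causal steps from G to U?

Shortest chain: G → A → X → U.

3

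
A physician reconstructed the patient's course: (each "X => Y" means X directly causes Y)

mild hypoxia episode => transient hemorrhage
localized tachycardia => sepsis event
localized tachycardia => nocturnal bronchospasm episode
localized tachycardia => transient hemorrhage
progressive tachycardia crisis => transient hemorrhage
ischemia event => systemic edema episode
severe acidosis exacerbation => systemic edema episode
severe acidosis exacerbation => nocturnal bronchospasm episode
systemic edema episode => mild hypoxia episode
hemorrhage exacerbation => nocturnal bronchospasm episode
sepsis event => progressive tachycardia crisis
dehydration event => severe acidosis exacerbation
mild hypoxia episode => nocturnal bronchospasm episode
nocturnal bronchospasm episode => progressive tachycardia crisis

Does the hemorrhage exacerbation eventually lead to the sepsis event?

The hemorrhage exacerbation leads to the nocturnal bronchospasm episode, the progressive tachycardia crisis, the transient hemorrhage; the sepsis event is not among them.

No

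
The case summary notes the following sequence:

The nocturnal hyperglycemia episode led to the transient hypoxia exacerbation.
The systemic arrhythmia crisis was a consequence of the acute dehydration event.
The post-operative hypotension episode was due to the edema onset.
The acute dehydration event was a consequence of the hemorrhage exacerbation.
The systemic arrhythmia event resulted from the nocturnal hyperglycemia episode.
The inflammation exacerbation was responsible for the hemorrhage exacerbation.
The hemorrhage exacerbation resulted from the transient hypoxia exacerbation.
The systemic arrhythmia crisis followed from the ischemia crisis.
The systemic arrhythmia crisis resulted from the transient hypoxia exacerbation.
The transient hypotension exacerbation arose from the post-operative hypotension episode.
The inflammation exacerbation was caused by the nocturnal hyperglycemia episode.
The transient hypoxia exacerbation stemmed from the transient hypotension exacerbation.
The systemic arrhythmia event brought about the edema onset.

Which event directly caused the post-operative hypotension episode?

the edema onset

Upstream contributors include the nocturnal hyperglycemia episode, the systemic arrhythmia event, but only the edema onset feeds directly into the post-operative hypotension episode.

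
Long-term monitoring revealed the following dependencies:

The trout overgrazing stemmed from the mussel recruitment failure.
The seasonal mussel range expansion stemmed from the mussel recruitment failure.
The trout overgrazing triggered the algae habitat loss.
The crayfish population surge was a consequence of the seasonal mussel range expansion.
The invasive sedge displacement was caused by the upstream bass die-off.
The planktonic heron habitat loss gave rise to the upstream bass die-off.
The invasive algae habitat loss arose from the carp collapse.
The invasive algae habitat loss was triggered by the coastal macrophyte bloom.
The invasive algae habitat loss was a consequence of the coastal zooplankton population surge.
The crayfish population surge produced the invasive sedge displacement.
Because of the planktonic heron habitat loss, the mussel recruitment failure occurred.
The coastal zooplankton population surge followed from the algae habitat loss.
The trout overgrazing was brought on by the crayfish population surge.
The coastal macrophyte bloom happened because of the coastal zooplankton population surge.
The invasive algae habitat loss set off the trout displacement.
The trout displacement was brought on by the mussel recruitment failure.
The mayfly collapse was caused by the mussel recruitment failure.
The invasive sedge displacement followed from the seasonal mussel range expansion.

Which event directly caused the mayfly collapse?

the mussel recruitment failure

Upstream contributors include the planktonic heron habitat loss, but only the mussel recruitment failure feeds directly into the mayfly collapse.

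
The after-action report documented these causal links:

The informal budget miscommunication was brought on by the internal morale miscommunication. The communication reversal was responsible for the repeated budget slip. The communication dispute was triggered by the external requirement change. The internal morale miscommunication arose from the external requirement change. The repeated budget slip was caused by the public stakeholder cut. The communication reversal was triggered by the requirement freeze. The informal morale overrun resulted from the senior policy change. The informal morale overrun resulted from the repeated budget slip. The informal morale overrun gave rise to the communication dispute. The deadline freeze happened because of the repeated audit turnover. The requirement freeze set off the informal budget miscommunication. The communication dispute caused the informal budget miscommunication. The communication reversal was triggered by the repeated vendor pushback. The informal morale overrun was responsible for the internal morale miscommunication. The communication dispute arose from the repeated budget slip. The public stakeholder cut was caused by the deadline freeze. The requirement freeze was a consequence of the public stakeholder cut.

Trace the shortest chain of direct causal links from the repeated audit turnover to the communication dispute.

the repeated audit turnover → the deadline freeze
the deadline freeze → the public stakeholder cut
the public stakeholder cut → the repeated budget slip
the repeated budget slip → the communication dispute
Length: 4 steps.

the repeated audit turnover → the deadline freeze → the public stakeholder cut → the repeated budget slip → the communication dispute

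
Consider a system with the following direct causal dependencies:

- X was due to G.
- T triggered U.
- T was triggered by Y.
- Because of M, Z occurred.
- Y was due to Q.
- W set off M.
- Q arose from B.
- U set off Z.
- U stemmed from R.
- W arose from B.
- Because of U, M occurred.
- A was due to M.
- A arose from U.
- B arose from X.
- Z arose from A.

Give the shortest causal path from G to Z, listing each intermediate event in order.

G → X
X → B
B → W
W → M
M → Z
Length: 5 steps.

G → X → B → W → M → Z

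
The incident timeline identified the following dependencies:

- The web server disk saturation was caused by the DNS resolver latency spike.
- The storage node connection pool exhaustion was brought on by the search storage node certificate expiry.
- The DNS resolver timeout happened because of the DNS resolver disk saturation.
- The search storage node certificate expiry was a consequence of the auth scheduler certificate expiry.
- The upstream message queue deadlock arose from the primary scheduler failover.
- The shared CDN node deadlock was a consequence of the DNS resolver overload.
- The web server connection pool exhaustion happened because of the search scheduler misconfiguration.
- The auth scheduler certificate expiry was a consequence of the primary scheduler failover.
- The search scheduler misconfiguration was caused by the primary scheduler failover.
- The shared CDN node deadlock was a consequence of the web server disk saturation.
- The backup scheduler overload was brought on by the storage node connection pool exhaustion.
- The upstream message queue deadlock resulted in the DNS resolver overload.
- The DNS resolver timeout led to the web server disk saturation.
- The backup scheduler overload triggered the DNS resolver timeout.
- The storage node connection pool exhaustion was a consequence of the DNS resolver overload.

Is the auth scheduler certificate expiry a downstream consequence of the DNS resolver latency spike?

No

The DNS resolver latency spike leads to the web server disk saturation, the shared CDN node deadlock; the auth scheduler certificate expiry is not among them.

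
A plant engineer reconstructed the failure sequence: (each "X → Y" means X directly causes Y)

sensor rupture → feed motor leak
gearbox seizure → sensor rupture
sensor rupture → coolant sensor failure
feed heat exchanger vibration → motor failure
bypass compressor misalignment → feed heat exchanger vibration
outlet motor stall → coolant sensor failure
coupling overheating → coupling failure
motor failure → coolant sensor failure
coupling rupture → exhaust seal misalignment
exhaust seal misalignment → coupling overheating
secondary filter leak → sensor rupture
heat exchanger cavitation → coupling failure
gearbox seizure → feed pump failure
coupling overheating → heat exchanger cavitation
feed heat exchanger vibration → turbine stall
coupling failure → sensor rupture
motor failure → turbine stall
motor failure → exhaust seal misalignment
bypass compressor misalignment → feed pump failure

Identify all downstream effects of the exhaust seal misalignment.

the coolant sensor failure, the coupling failure, the coupling overheating, the feed motor leak, the heat exchanger cavitation, the sensor rupture

Direct effects: the coupling overheating.
2 steps out: the heat exchanger cavitation, the coupling failure.
3 steps out: the sensor rupture.
4 steps out: the coolant sensor failure, the feed motor leak.
Not reachable from it: the bypass compressor misalignment, the feed heat exchanger vibration, the motor failure, the gearbox seizure, the turbine stall, the feed pump failure, the outlet motor stall, the secondary filter leak, the coupling rupture.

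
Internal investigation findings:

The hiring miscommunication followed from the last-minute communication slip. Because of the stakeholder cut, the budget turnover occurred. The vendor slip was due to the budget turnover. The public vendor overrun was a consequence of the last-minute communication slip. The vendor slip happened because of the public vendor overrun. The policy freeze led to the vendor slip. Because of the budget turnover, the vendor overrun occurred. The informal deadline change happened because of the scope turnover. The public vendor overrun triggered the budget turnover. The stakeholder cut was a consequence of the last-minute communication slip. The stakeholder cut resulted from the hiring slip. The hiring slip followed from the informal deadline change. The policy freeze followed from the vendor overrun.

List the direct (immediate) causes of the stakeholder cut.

Upstream contributors include the scope turnover, the informal deadline change, but only the hiring slip, the last-minute communication slip feed directly into the stakeholder cut.

the hiring slip, the last-minute communication slip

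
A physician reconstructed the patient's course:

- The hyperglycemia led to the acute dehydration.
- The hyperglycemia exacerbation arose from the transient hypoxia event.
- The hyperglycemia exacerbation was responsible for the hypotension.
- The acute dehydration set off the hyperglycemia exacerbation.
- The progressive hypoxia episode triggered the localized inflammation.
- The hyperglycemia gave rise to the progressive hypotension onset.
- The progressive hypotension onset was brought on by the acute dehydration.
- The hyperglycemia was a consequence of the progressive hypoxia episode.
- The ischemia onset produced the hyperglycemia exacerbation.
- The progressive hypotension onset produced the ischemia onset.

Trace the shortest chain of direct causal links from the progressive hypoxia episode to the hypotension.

the progressive hypoxia episode → the hyperglycemia
the hyperglycemia → the acute dehydration
the acute dehydration → the hyperglycemia exacerbation
the hyperglycemia exacerbation → the hypotension
Length: 4 steps.

the progressive hypoxia episode → the hyperglycemia → the acute dehydration → the hyperglycemia exacerbation → the hypotension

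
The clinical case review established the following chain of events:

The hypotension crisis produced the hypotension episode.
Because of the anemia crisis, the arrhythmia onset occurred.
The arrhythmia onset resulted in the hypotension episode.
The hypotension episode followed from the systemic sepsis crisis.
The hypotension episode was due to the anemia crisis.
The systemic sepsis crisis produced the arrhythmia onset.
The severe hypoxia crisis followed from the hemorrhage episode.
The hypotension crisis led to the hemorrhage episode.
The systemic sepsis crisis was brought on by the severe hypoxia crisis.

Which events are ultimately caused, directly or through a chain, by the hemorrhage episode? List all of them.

the arrhythmia onset, the hypotension episode, the severe hypoxia crisis, the systemic sepsis crisis

Direct effects: the severe hypoxia crisis.
2 steps out: the systemic sepsis crisis.
3 steps out: the arrhythmia onset, the hypotension episode.
Not reachable from it: the hypotension crisis, the anemia crisis.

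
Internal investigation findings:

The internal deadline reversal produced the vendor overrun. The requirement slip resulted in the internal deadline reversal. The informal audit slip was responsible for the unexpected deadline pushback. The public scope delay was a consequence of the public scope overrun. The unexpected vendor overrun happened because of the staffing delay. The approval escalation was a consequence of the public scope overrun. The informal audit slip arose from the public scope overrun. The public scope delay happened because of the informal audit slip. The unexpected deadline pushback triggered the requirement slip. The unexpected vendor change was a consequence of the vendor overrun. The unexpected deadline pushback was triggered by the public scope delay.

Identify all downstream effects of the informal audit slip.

the internal deadline reversal, the public scope delay, the requirement slip, the unexpected deadline pushback, the unexpected vendor change, the vendor overrun

Direct effects: the public scope delay, the unexpected deadline pushback.
2 steps out: the requirement slip.
3 steps out: the internal deadline reversal.
4 steps out: the vendor overrun.
5 steps out: the unexpected vendor change.
Not reachable from it: the staffing delay, the unexpected vendor overrun, the public scope overrun, the approval escalation.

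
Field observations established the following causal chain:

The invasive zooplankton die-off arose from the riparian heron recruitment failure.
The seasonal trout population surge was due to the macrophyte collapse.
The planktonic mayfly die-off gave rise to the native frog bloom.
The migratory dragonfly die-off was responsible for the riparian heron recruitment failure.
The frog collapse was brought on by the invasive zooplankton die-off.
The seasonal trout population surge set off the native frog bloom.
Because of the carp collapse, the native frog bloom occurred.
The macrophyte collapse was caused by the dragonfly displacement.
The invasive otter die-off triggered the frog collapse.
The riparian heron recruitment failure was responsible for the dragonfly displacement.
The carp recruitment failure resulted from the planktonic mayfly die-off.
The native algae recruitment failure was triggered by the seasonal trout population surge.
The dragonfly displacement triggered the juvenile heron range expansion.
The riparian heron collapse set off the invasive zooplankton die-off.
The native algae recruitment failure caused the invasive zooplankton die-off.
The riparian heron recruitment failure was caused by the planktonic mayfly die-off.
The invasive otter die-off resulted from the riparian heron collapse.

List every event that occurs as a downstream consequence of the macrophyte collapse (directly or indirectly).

the frog collapse, the invasive zooplankton die-off, the native algae recruitment failure, the native frog bloom, the seasonal trout population surge

Direct effects: the seasonal trout population surge.
2 steps out: the native algae recruitment failure, the native frog bloom.
3 steps out: the invasive zooplankton die-off.
4 steps out: the frog collapse.
Not reachable from it: the migratory dragonfly die-off, the planktonic mayfly die-off, the carp collapse, the riparian heron recruitment failure, the dragonfly displacement, the juvenile heron range expansion, the carp recruitment failure, the riparian heron collapse, the invasive otter die-off.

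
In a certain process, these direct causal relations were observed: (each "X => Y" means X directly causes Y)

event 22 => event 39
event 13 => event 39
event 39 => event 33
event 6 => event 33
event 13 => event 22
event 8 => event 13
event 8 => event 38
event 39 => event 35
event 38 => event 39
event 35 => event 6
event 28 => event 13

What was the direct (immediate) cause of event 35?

event 39

Upstream contributors include event 8, event 13, event 22, event 38, event 28, but only event 39 feeds directly into event 35.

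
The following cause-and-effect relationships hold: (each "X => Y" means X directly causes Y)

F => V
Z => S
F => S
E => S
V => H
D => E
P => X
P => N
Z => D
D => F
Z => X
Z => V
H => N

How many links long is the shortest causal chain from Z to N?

Shortest chain: Z → V → H → N.

3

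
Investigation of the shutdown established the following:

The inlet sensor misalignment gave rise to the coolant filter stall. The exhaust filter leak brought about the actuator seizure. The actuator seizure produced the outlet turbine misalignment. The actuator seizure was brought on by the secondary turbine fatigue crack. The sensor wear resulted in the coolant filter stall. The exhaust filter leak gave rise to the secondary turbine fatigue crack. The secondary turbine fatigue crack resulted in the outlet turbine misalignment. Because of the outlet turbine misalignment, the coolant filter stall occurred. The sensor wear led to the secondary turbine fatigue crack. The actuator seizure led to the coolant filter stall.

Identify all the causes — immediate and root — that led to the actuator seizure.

the exhaust filter leak, the secondary turbine fatigue crack, the sensor wear

Immediate causes of the actuator seizure: the exhaust filter leak, the secondary turbine fatigue crack.
Further upstream: the sensor wear.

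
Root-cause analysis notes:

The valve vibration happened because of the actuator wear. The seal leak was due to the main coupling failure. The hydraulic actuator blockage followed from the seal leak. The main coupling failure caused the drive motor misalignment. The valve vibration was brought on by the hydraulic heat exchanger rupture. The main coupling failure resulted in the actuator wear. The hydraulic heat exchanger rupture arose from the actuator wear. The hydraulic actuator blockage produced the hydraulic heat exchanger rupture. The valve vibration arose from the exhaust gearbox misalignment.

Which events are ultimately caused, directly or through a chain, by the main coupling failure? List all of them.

the actuator wear, the drive motor misalignment, the hydraulic actuator blockage, the hydraulic heat exchanger rupture, the seal leak, the valve vibration

Direct effects: the drive motor misalignment, the seal leak, the actuator wear.
2 steps out: the hydraulic actuator blockage, the hydraulic heat exchanger rupture, the valve vibration.
Not reachable from it: the exhaust gearbox misalignment.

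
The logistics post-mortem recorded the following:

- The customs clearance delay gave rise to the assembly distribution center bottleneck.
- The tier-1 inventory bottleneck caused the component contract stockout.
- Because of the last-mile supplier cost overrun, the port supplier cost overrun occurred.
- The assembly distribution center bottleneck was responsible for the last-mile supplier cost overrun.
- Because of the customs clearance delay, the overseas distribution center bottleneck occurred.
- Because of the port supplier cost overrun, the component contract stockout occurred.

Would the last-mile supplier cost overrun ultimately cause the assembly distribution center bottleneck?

No

The last-mile supplier cost overrun leads to the port supplier cost overrun, the component contract stockout; the assembly distribution center bottleneck is not among them.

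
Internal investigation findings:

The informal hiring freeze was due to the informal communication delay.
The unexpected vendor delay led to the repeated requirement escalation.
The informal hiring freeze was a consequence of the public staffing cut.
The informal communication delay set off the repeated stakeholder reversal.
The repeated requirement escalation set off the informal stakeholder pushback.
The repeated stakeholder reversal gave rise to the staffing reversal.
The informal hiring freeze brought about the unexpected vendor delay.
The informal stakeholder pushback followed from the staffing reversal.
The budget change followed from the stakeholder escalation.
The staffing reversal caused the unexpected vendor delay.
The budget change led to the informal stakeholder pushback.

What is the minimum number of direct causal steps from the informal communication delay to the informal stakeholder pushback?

3

Shortest chain: the informal communication delay → the repeated stakeholder reversal → the staffing reversal → the informal stakeholder pushback.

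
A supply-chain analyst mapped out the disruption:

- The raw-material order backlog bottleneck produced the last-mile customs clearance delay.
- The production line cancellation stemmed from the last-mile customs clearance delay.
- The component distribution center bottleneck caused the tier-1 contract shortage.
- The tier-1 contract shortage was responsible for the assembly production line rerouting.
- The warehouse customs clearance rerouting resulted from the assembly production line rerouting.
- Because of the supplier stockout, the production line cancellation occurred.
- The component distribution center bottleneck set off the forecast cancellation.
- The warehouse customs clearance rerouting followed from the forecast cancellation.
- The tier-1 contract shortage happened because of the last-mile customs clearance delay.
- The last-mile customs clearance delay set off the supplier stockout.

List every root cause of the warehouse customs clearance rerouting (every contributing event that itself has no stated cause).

Tracing upstream from the warehouse customs clearance rerouting: the warehouse customs clearance rerouting ← the forecast cancellation ← the component distribution center bottleneck.
A separate upstream branch: the warehouse customs clearance rerouting ← the assembly production line rerouting ← the tier-1 contract shortage ← the last-mile customs clearance delay ← the raw-material order backlog bottleneck.
Each of those chain origins has no stated cause.

the component distribution center bottleneck, the raw-material order backlog bottleneck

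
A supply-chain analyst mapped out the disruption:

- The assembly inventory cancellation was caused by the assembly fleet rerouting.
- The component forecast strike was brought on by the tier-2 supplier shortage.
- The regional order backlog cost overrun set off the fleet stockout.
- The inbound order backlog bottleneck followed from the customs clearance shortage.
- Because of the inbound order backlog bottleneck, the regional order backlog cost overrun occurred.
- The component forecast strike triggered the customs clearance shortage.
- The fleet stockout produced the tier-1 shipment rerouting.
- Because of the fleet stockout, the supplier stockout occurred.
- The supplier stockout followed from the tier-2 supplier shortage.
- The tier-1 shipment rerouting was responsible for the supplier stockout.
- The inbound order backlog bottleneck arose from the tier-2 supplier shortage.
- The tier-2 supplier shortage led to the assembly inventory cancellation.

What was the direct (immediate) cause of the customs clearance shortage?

Upstream contributors include the tier-2 supplier shortage, but only the component forecast strike feeds directly into the customs clearance shortage.

the component forecast strike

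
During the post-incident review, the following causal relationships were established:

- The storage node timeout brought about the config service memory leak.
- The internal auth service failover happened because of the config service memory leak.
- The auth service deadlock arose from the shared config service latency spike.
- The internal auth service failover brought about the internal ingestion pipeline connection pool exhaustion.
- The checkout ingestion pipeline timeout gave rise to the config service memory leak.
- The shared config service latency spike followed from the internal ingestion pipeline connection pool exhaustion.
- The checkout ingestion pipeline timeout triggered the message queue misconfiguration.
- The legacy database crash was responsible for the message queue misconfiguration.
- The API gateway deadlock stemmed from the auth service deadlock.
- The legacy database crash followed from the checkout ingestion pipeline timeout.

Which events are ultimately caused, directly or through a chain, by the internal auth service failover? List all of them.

the API gateway deadlock, the auth service deadlock, the internal ingestion pipeline connection pool exhaustion, the shared config service latency spike

Direct effects: the internal ingestion pipeline connection pool exhaustion.
2 steps out: the shared config service latency spike.
3 steps out: the auth service deadlock.
4 steps out: the API gateway deadlock.
Not reachable from it: the storage node timeout, the checkout ingestion pipeline timeout, the legacy database crash, the config service memory leak, the message queue misconfiguration.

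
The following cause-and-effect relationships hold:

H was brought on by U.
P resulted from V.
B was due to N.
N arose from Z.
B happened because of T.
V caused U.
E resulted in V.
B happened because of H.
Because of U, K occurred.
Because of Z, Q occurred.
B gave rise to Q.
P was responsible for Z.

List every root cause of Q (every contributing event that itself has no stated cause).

E, T

Tracing upstream from Q: Q ← Z ← P ← V ← E.
A separate upstream branch: Q ← B ← T.
Each of those chain origins has no stated cause.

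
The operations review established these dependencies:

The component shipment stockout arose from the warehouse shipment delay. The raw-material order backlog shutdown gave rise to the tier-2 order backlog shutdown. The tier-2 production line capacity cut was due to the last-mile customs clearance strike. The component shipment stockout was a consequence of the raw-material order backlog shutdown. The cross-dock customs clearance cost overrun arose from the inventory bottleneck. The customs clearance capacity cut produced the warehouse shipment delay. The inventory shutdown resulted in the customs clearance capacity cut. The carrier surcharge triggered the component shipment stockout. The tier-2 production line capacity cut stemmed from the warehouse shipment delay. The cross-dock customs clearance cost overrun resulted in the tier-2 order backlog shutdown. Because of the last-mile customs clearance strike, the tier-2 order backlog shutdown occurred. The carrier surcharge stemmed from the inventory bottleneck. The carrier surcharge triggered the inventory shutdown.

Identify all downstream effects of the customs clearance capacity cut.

the component shipment stockout, the tier-2 production line capacity cut, the warehouse shipment delay

Direct effects: the warehouse shipment delay.
2 steps out: the tier-2 production line capacity cut, the component shipment stockout.
Not reachable from it: the inventory bottleneck, the carrier surcharge, the last-mile customs clearance strike, the inventory shutdown, the cross-dock customs clearance cost overrun, the raw-material order backlog shutdown, the tier-2 order backlog shutdown.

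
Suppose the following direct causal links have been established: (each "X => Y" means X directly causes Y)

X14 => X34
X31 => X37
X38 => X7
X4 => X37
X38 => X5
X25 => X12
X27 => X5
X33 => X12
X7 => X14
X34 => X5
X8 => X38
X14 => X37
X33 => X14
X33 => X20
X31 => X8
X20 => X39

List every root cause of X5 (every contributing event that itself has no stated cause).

X27, X31, X33

Tracing upstream from X5: X5 ← X34 ← X14 ← X33.
A separate upstream branch: X5 ← X38 ← X8 ← X31.
A separate upstream branch: X5 ← X27.
Each of those chain origins has no stated cause.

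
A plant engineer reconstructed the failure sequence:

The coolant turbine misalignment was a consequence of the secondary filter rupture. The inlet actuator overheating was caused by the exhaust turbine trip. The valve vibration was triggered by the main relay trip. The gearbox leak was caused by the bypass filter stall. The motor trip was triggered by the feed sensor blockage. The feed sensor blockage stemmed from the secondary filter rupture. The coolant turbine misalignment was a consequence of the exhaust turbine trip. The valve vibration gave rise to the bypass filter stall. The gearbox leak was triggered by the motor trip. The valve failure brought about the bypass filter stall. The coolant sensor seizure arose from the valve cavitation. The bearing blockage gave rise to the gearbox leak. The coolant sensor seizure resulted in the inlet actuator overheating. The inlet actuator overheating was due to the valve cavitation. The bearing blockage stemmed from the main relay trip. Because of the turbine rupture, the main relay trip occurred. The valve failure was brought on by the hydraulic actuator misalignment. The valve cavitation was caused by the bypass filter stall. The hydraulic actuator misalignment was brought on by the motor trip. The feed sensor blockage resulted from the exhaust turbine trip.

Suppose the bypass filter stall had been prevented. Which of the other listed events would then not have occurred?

Downstream of the bypass filter stall: the valve cavitation, the gearbox leak, the coolant sensor seizure, the inlet actuator overheating.
Of those, still caused via another path: the gearbox leak, the inlet actuator overheating.
The remainder have no surviving cause.

the coolant sensor seizure, the valve cavitation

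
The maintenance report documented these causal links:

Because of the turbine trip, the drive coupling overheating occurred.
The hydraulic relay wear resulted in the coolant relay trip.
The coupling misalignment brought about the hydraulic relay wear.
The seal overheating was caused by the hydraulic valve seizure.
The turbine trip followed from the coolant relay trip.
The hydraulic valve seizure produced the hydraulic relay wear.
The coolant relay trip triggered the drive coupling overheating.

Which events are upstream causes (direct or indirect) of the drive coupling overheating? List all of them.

Immediate causes of the drive coupling overheating: the coolant relay trip, the turbine trip.
Further upstream: the hydraulic valve seizure, the hydraulic relay wear, the coupling misalignment.

the coolant relay trip, the coupling misalignment, the hydraulic relay wear, the hydraulic valve seizure, the turbine trip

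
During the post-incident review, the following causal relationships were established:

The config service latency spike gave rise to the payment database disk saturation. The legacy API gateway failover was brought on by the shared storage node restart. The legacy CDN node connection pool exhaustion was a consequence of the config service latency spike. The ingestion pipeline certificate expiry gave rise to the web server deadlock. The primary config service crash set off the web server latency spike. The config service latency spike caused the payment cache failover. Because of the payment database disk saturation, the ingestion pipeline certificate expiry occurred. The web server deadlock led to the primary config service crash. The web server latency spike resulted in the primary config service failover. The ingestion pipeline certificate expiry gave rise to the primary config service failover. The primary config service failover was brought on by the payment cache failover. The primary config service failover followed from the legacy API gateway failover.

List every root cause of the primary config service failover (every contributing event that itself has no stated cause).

Tracing upstream from the primary config service failover: the primary config service failover ← the payment cache failover ← the config service latency spike.
A separate upstream branch: the primary config service failover ← the legacy API gateway failover ← the shared storage node restart.
Each of those chain origins has no stated cause.

the config service latency spike, the shared storage node restart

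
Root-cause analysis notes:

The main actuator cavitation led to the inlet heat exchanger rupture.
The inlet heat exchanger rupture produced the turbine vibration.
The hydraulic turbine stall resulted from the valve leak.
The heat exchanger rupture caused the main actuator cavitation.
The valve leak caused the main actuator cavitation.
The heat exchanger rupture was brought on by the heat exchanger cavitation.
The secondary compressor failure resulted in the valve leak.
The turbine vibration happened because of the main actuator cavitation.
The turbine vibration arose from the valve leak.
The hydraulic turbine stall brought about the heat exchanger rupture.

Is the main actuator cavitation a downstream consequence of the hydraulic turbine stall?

There is a causal chain: the hydraulic turbine stall → the heat exchanger rupture → the main actuator cavitation.

Yes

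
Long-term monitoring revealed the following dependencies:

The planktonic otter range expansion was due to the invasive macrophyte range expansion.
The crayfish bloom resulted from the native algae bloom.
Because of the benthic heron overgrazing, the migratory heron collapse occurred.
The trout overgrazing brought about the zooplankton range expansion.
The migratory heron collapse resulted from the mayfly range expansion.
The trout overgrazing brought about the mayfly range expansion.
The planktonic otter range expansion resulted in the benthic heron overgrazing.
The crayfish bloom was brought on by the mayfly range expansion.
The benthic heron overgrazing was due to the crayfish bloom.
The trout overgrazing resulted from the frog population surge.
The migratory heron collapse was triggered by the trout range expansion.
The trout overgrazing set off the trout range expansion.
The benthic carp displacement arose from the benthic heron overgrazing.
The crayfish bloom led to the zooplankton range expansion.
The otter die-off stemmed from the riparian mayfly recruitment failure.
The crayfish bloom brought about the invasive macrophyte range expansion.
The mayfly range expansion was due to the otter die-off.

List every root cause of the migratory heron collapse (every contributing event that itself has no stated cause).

Tracing upstream from the migratory heron collapse: the migratory heron collapse ← the trout range expansion ← the trout overgrazing ← the frog population surge.
A separate upstream branch: the migratory heron collapse ← the mayfly range expansion ← the otter die-off ← the riparian mayfly recruitment failure.
A separate upstream branch: the migratory heron collapse ← the benthic heron overgrazing ← the crayfish bloom ← the native algae bloom.
Each of those chain origins has no stated cause.

the frog population surge, the native algae bloom, the riparian mayfly recruitment failure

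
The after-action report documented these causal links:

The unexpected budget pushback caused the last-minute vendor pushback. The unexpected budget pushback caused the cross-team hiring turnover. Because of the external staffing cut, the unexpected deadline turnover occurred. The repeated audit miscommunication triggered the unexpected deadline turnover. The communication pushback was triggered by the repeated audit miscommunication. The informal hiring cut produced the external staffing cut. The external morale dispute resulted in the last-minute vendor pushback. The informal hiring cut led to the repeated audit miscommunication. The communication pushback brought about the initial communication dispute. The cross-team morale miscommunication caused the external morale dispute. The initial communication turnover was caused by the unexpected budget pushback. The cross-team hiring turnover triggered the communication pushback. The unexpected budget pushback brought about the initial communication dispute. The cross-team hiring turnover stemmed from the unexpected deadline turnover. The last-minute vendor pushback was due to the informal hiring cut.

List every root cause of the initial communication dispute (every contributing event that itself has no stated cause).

the informal hiring cut, the unexpected budget pushback

Tracing upstream from the initial communication dispute: the initial communication dispute ← the communication pushback ← the repeated audit miscommunication ← the informal hiring cut.
A separate upstream branch: the initial communication dispute ← the unexpected budget pushback.
Each of those chain origins has no stated cause.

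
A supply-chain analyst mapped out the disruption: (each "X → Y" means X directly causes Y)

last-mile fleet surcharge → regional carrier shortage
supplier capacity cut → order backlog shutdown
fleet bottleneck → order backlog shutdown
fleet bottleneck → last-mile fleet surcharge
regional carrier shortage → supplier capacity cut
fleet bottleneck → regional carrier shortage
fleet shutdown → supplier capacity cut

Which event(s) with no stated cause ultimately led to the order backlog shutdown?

the fleet bottleneck, the fleet shutdown

Tracing upstream from the order backlog shutdown: the order backlog shutdown ← the fleet bottleneck.
A separate upstream branch: the order backlog shutdown ← the supplier capacity cut ← the fleet shutdown.
Each of those chain origins has no stated cause.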